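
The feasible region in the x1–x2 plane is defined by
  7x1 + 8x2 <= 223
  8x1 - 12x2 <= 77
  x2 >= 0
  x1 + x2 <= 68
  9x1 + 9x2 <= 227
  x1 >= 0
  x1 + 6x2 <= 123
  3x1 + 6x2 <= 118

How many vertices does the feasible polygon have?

Intersecting each pair of boundary lines and keeping only the points that satisfy every inequality leaves:
  (77/8, 0)
  (1139/60, 1123/180)
  (0, 0)
  (100/9, 127/9)
  (0, 59/3)

5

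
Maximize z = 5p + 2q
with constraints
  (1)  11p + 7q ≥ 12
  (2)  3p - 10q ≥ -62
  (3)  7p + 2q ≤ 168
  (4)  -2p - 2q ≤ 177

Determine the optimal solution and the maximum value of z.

Feasible corners and z = 5p + 2q:
  (-314/131, 718/131) → z = -134/131
  (128/3, -196/3) → z = 248/3
  (389/19, 469/38) → z = 2414/19

p = 389/19, q = 469/38, maximum z = 2414/19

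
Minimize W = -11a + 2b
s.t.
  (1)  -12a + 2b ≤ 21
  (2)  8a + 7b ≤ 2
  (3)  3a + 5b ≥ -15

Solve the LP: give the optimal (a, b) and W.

a = 115/19, b = -126/19, minimum W = -1517/19

Vertices and W = -11a + 2b:
  (-143/100, 48/25) → W = 1957/100
  (-45/22, -39/22) → W = 417/22
  (115/19, -126/19) → W = -1517/19

The binding constraints are 8a + 7b = 2 and 3a + 5b = -15.
Solving simultaneously gives a = 115/19, b = -126/19.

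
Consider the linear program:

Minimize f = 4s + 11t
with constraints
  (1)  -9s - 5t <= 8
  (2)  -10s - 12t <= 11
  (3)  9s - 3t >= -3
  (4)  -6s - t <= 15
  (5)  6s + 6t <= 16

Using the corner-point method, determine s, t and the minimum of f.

Corner points and f = 4s + 11t:
  (-1/2, -1/2) → f = -15/2
  (43/2, -113/6) → f = -727/6
  (5/12, 9/4) → f = 317/12

s = 43/2, t = -113/6, minimum f = -727/6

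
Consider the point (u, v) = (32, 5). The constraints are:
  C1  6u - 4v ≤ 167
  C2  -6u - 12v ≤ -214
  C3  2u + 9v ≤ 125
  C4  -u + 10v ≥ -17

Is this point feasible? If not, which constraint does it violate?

Constraint C1: 6u - 4v = 172, which is not ≤ 167. All other constraints are satisfied.

not feasible — violates C1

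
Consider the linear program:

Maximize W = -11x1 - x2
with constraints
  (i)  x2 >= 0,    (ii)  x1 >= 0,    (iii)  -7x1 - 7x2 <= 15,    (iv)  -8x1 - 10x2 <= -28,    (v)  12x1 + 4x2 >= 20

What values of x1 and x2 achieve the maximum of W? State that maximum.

Extreme points and W = -11x1 - x2:
  (7/2, 0) → W = -77/2
  (0, 5) → W = -5
  (1, 2) → W = -13
The feasible region is unbounded (it extends along (0, 1), (1, 0)), but W strictly decreases along every unbounded feasible direction, so there is no improving ray and the maximum is attained at a vertex.

The binding constraints are x1 = 0 and 12x1 + 4x2 = 20.
Solving simultaneously gives x1 = 0, x2 = 5.

x1 = 0, x2 = 5, maximum W = -5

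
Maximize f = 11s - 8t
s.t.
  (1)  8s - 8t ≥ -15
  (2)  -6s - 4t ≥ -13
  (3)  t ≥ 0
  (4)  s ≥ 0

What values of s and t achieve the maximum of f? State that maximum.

Corner points and f = 11s - 8t:
  (11/20, 97/40) → f = -267/20
  (0, 15/8) → f = -15
  (13/6, 0) → f = 143/6
  (0, 0) → f = 0

The optimum lies where -6s - 4t = -13 and t = 0.
Solving simultaneously gives s = 13/6, t = 0.

s = 13/6, t = 0, maximum f = 143/6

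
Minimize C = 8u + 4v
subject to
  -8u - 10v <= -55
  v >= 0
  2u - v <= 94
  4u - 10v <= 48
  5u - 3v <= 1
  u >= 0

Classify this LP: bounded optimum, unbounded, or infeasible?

bounded optimum

Extreme points and C = 8u + 4v:
  (175/74, 267/74) → C = 1234/37
  (0, 11/2) → C = 22
  (281, 468) → C = 4120
The feasible region has finitely many vertices and no improving ray; the minimum is 22 at (0, 11/2).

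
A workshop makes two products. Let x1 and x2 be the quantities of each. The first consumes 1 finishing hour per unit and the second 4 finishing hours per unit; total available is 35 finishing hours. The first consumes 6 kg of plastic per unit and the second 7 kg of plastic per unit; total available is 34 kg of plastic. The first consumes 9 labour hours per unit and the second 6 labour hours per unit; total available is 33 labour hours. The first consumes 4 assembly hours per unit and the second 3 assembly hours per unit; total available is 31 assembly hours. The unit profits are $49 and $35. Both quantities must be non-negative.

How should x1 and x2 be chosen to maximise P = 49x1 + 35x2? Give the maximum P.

x1 = 1, x2 = 4, maximum P = 189

Corner points and P = 49x1 + 35x2:
  (0, 0) → P = 0
  (0, 34/7) → P = 170
  (11/3, 0) → P = 539/3
  (1, 4) → P = 189

The binding constraints are 6x1 + 7x2 = 34 and 9x1 + 6x2 = 33.
Solving simultaneously gives x1 = 1, x2 = 4.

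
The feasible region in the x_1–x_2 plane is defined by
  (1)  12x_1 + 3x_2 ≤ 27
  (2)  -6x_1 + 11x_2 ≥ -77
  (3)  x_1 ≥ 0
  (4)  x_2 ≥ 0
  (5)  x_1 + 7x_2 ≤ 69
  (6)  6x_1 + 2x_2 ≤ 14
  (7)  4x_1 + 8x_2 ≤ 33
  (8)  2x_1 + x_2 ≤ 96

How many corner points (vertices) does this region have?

5

The feasible vertices (each the meet of two boundaries and inside every other half-plane) are:
  (9/4, 0)
  (2, 1)
  (0, 0)
  (0, 33/8)
  (23/20, 71/20)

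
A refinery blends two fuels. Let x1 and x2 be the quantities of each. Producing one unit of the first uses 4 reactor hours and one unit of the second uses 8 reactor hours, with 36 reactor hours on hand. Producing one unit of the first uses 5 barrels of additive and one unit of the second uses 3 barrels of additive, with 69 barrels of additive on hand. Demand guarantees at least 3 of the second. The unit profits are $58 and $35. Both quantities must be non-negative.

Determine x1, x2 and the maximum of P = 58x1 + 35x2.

x1 = 3, x2 = 3, maximum P = 279

Extreme points and P = 58x1 + 35x2:
  (0, 9/2) → P = 315/2
  (0, 3) → P = 105
  (3, 3) → P = 279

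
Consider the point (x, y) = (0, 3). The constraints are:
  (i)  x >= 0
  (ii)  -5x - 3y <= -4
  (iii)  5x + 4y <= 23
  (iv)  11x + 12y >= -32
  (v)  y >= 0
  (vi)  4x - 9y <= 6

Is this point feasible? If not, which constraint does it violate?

feasible

(i): 0 ≥ 0 ✓
(ii): -9 ≤ -4 ✓
(iii): 12 ≤ 23 ✓
(iv): 36 ≥ -32 ✓
(v): 3 ≥ 0 ✓
(vi): -27 ≤ 6 ✓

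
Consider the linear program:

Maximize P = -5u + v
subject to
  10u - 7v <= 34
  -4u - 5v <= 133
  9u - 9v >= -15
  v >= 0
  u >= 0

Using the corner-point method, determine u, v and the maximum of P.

u = 0, v = 5/3, maximum P = 5/3

Extreme points and P = -5u + v:
  (137/9, 152/9) → P = -533/9
  (17/5, 0) → P = -17
  (0, 5/3) → P = 5/3
  (0, 0) → P = 0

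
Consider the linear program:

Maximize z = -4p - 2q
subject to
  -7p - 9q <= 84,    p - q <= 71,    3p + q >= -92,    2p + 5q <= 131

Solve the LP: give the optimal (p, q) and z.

p = -186/5, q = 98/5, maximum z = 548/5

Extreme points and z = -4p - 2q:
  (555/16, -581/16) → z = -529/8
  (-186/5, 98/5) → z = 548/5
  (486/7, -11/7) → z = -1922/7
  (-591/13, 577/13) → z = 1210/13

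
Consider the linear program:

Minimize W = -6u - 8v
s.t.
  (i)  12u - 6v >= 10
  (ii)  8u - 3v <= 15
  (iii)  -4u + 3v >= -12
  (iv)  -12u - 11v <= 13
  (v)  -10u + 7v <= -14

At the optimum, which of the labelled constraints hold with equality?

(ii) and (v)

Vertices and W = -6u - 8v:
  (63/62, -71/31) → W = 379/31
  (63/26, 19/13) → W = -341/13
  (63/194, -149/97) → W = 1003/97

The minimum is at (63/26, 19/13). Substituting into each constraint, equality holds for (ii) and (v); the remaining constraints have slack.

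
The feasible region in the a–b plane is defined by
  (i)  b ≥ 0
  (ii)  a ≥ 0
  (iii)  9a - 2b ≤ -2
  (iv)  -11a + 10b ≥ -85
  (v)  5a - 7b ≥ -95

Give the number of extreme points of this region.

3

The feasible vertices (each the meet of two boundaries and inside every other half-plane) are:
  (0, 1)
  (0, 95/7)
  (176/53, 845/53)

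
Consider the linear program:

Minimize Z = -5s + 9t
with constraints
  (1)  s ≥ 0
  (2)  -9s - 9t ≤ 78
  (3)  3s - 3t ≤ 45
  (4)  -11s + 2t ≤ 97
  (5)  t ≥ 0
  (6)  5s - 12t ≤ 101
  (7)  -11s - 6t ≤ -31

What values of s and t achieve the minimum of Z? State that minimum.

s = 15, t = 0, minimum Z = -75

Feasible corners and Z = -5s + 9t:
  (0, 97/2) → Z = 873/2
  (0, 31/6) → Z = 93/2
  (15, 0) → Z = -75
  (31/11, 0) → Z = -155/11
The feasible region is unbounded (it extends along (2, 11), (1, 1)), but Z strictly increases along every unbounded feasible direction, so there is no improving ray and the minimum is attained at a vertex.

The binding constraints are 3s - 3t = 45 and t = 0.
Solving simultaneously gives s = 15, t = 0.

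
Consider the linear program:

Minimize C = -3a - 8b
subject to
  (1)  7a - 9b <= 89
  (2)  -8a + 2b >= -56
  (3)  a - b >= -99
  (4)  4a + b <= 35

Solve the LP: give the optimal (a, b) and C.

a = -64/5, b = 431/5, minimum C = -3256/5

Extreme points and C = -3a - 8b:
  (163/29, -160/29) → C = 791/29
  (-490, -391) → C = 4598
  (63/8, 7/2) → C = -413/8
  (-64/5, 431/5) → C = -3256/5

The binding constraints are a - b = -99 and 4a + b = 35.
Solving simultaneously gives a = -64/5, b = 431/5.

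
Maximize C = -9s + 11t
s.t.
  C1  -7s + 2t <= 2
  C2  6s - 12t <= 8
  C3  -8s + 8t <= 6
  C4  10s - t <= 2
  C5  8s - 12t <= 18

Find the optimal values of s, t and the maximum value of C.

Feasible corners and C = -9s + 11t:
  (-5/9, -17/18) → C = -97/18
  (-1/10, 13/20) → C = 161/20
  (8/57, -34/57) → C = -446/57
  (11/36, 19/18) → C = 319/36

s = 11/36, t = 19/18, maximum C = 319/36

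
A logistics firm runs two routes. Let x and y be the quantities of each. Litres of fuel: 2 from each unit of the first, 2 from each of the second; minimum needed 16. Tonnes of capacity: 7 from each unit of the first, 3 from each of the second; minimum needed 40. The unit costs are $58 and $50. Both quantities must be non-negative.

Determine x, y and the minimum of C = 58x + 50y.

Extreme points and C = 58x + 50y:
  (0, 40/3) → C = 2000/3
  (8, 0) → C = 464
  (4, 4) → C = 432
The feasible region is unbounded (it extends along (0, 1), (1, 0)), but C strictly increases along every unbounded feasible direction, so there is no improving ray and the minimum is attained at a vertex.

At the optimal vertex, 2x + 2y = 16 and 7x + 3y = 40.
Solving simultaneously gives x = 4, y = 4.

x = 4, y = 4, minimum C = 432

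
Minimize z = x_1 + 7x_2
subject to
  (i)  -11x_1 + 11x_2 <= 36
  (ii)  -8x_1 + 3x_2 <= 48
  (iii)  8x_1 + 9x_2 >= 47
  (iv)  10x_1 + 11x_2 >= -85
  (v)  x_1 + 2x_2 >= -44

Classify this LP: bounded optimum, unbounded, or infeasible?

From the feasible point (193/187, 805/187), moving in the direction (2, -1) keeps every constraint satisfied while z decreases without bound.

unbounded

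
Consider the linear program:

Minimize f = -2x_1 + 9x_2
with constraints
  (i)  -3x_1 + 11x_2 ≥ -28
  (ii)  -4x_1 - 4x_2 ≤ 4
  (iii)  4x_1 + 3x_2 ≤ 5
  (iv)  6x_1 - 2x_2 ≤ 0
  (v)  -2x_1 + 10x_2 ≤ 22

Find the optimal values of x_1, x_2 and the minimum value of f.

Vertices and f = -2x_1 + 9x_2:
  (-1/4, -3/4) → f = -25/4
  (-8/3, 5/3) → f = 61/3
  (5/13, 15/13) → f = 125/13
  (-8/23, 49/23) → f = 457/23

The optimum lies where -4x_1 - 4x_2 = 4 and 6x_1 - 2x_2 = 0.
Solving simultaneously gives x_1 = -1/4, x_2 = -3/4.

x_1 = -1/4, x_2 = -3/4, minimum f = -25/4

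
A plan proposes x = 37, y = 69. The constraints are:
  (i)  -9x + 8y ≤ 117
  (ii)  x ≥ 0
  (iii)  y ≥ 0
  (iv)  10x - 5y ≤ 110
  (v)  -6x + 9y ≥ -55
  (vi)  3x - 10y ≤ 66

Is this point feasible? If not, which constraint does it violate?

Constraint (i): -9x + 8y = 219, which is not ≤ 117. All other constraints are satisfied.

not feasible — violates (i)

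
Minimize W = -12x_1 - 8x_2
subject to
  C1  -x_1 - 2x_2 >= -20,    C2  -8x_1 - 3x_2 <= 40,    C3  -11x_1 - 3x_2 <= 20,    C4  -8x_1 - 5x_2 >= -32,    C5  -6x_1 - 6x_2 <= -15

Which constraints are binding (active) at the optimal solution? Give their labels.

Extreme points and W = -12x_1 - 8x_2:
  (-100/19, 240/19) → W = -720/19
  (-36/11, 128/11) → W = -592/11
  (-55/16, 95/16) → W = -25/4
  (13/2, -4) → W = -46

The minimum is at (-36/11, 128/11). Substituting into each constraint, equality holds for C1 and C4; the remaining constraints have slack.

C1 and C4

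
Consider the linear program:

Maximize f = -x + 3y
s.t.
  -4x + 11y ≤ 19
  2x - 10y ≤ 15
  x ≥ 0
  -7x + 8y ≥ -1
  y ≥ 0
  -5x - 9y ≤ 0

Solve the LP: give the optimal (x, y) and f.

x = 163/45, y = 137/45, maximum f = 248/45

Corner points and f = -x + 3y:
  (0, 19/11) → f = 57/11
  (163/45, 137/45) → f = 248/45
  (0, 0) → f = 0
  (1/7, 0) → f = -1/7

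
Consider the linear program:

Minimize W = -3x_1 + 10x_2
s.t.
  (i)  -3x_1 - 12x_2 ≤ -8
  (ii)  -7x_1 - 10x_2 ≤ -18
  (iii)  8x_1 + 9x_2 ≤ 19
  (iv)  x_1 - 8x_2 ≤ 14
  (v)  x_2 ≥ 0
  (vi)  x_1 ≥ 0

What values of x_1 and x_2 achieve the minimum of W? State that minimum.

x_1 = 28/17, x_2 = 11/17, minimum W = 26/17

Corner points and W = -3x_1 + 10x_2:
  (28/17, 11/17) → W = 26/17
  (0, 9/5) → W = 18
  (0, 19/9) → W = 190/9

At the optimal vertex, -7x_1 - 10x_2 = -18 and 8x_1 + 9x_2 = 19.
Solving simultaneously gives x_1 = 28/17, x_2 = 11/17.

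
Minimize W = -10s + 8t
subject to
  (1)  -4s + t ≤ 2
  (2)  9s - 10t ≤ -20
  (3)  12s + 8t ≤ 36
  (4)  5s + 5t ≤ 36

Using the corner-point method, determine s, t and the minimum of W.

s = 25/24, t = 47/16, minimum W = 157/12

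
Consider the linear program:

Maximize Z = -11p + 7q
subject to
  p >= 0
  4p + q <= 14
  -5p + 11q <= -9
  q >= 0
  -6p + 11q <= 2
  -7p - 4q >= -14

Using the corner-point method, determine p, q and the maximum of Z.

Corner points and Z = -11p + 7q:
  (9/5, 0) → Z = -99/5
  (190/97, 7/97) → Z = -2041/97
  (2, 0) → Z = -22

The optimum lies where -5p + 11q = -9 and q = 0.
Solving simultaneously gives p = 9/5, q = 0.

p = 9/5, q = 0, maximum Z = -99/5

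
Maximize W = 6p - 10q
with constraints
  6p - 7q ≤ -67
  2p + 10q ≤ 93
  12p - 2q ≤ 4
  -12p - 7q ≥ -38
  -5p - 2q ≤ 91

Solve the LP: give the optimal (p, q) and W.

p = -771/47, q = -211/47, maximum W = -2516/47

Feasible corners and W = 6p - 10q:
  (-29/18, 172/21) → W = -641/7
  (-771/47, -211/47) → W = -2516/47
  (-271/106, 520/53) → W = -6013/53
  (-548/23, 647/46) → W = -6523/23

At the optimal vertex, 6p - 7q = -67 and -5p - 2q = 91.
Solving simultaneously gives p = -771/47, q = -211/47.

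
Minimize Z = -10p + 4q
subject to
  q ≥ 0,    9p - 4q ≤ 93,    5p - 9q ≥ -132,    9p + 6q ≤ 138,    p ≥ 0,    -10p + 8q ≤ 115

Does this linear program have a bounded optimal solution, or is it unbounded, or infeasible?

Corner points and Z = -10p + 4q:
  (31/3, 0) → Z = -310/3
  (0, 0) → Z = 0
  (37/3, 9/2) → Z = -316/3
  (150/37, 626/37) → Z = 1004/37
  (21/50, 149/10) → Z = 277/5
  (0, 115/8) → Z = 115/2
The feasible region has finitely many vertices and no improving ray; the minimum is -316/3 at (37/3, 9/2).

bounded optimum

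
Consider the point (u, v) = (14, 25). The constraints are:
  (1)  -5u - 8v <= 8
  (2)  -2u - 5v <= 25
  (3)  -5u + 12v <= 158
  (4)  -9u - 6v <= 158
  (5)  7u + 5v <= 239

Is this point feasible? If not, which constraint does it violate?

Constraint (3): -5u + 12v = 230, which is not ≤ 158. All other constraints are satisfied.

not feasible — violates (3)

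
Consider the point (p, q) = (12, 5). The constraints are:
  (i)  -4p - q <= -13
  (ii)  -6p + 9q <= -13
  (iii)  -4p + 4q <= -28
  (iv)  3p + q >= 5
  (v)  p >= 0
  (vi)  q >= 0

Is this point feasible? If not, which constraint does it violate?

(i): -53 ≤ -13 ✓
(ii): -27 ≤ -13 ✓
(iii): -28 ≤ -28 ✓
(iv): 41 ≥ 5 ✓
(v): 12 ≥ 0 ✓
(vi): 5 ≥ 0 ✓

feasible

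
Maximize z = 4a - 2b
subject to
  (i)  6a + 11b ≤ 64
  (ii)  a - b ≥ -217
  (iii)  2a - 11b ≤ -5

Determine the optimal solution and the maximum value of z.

Vertices and z = 4a - 2b:
  (-2323/17, 1366/17) → z = -12024/17
  (59/8, 79/44) → z = 285/11
  (-794/3, -143/3) → z = -2890/3

The optimum lies where 6a + 11b = 64 and 2a - 11b = -5.
Solving simultaneously gives a = 59/8, b = 79/44.

a = 59/8, b = 79/44, maximum z = 285/11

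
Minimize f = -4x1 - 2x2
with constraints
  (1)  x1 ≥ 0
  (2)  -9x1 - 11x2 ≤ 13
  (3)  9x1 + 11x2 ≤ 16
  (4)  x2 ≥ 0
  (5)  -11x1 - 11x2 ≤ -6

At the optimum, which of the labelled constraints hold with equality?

Feasible corners and f = -4x1 - 2x2:
  (0, 16/11) → f = -32/11
  (0, 6/11) → f = -12/11
  (16/9, 0) → f = -64/9
  (6/11, 0) → f = -24/11

The minimum is at (16/9, 0). Substituting into each constraint, equality holds for (3) and (4); the remaining constraints have slack.

(3) and (4)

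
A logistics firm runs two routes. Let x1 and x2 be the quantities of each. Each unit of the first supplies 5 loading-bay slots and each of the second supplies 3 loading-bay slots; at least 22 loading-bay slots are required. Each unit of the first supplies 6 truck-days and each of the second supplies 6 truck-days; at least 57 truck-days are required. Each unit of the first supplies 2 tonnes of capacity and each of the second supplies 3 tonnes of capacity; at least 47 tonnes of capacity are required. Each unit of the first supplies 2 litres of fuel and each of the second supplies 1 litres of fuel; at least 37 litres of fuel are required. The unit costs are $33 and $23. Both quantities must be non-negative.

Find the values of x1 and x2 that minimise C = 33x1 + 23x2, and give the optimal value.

Corner points and C = 33x1 + 23x2:
  (0, 37) → C = 851
  (47/2, 0) → C = 1551/2
  (16, 5) → C = 643
The feasible region is unbounded (it extends along (0, 1), (1, 0)), but C strictly increases along every unbounded feasible direction, so there is no improving ray and the minimum is attained at a vertex.

x1 = 16, x2 = 5, minimum C = 643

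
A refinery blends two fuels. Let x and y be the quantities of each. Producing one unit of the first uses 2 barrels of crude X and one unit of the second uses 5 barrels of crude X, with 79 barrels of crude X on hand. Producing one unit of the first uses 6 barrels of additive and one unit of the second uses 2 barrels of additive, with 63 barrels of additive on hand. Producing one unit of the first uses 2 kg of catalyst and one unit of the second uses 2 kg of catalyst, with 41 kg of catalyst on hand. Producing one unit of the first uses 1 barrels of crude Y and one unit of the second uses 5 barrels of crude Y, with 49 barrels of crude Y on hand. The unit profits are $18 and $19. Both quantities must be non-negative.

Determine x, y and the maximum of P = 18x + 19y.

Corner points and P = 18x + 19y:
  (0, 0) → P = 0
  (0, 49/5) → P = 931/5
  (21/2, 0) → P = 189
  (31/4, 33/4) → P = 1185/4

x = 31/4, y = 33/4, maximum P = 1185/4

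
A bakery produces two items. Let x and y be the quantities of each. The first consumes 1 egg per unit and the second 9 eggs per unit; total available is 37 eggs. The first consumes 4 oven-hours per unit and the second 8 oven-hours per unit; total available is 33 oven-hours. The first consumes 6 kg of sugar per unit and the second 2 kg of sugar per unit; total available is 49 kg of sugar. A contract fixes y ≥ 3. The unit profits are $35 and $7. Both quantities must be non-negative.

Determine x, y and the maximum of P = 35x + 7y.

x = 9/4, y = 3, maximum P = 399/4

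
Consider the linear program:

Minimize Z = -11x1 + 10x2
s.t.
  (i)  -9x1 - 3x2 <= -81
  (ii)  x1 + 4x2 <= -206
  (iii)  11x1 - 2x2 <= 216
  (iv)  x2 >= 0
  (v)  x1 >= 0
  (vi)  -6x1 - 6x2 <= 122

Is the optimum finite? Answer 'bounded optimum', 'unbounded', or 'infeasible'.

infeasible

The boundaries -9x1 - 3x2 = -81 and x2 = 0 meet at (9, 0), but that point violates x1 + 4x2 ≤ -206. Every candidate vertex is excluded by some other constraint, so the feasible region is empty.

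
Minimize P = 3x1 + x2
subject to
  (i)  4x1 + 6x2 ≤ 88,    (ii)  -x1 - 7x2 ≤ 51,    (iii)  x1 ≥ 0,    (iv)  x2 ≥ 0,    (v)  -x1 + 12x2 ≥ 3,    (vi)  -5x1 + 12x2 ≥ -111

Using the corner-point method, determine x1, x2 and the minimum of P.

x1 = 0, x2 = 1/4, minimum P = 1/4

Vertices and P = 3x1 + x2:
  (0, 44/3) → P = 44/3
  (173/9, 50/27) → P = 1607/27
  (0, 1/4) → P = 1/4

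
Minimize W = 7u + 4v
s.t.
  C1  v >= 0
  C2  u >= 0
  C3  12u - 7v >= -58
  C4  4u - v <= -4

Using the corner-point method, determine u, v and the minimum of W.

u = 0, v = 4, minimum W = 16

Feasible corners and W = 7u + 4v:
  (0, 58/7) → W = 232/7
  (0, 4) → W = 16
  (15/8, 23/2) → W = 473/8

The optimum lies where u = 0 and 4u - v = -4.
Solving simultaneously gives u = 0, v = 4.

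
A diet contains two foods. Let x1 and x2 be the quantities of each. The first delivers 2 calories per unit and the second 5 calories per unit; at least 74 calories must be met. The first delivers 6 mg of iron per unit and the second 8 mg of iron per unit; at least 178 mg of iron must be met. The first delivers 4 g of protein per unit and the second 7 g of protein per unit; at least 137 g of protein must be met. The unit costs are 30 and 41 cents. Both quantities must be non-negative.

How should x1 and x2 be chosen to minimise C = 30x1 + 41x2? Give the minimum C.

Feasible corners and C = 30x1 + 41x2:
  (0, 89/4) → C = 3649/4
  (37, 0) → C = 1110
  (167/6, 11/3) → C = 2956/3
  (15, 11) → C = 901
The feasible region is unbounded (it extends along (0, 1), (1, 0)), but C strictly increases along every unbounded feasible direction, so there is no improving ray and the minimum is attained at a vertex.

x1 = 15, x2 = 11, minimum C = 901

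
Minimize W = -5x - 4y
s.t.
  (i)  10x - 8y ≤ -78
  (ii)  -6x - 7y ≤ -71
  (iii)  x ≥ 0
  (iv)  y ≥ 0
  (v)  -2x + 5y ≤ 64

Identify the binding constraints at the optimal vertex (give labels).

(i) and (v)

Extreme points and W = -5x - 4y:
  (11/59, 589/59) → W = -2411/59
  (61/17, 242/17) → W = -1273/17
  (0, 71/7) → W = -284/7
  (0, 64/5) → W = -256/5

The minimum is at (61/17, 242/17). Substituting into each constraint, equality holds for (i) and (v); the remaining constraints have slack.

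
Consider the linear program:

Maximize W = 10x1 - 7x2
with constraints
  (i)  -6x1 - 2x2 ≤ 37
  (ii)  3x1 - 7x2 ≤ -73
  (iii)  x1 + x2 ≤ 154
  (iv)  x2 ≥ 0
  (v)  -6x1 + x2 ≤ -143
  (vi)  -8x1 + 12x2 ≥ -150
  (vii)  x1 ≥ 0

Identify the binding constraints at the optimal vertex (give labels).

Vertices and W = 10x1 - 7x2:
  (358/13, 289/13) → W = 1557/13
  (963/10, 517/10) → W = 6011/10
  (297/7, 781/7) → W = -2497/7
  (999/10, 541/10) → W = 6203/10

The maximum is at (999/10, 541/10). Substituting into each constraint, equality holds for (iii) and (vi); the remaining constraints have slack.

(iii) and (vi)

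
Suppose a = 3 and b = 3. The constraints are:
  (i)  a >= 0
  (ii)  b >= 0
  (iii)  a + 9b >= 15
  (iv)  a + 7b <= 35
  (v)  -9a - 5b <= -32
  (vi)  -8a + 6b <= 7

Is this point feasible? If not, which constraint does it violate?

feasible

(i): 3 ≥ 0 ✓
(ii): 3 ≥ 0 ✓
(iii): 30 ≥ 15 ✓
(iv): 24 ≤ 35 ✓
(v): -42 ≤ -32 ✓
(vi): -6 ≤ 7 ✓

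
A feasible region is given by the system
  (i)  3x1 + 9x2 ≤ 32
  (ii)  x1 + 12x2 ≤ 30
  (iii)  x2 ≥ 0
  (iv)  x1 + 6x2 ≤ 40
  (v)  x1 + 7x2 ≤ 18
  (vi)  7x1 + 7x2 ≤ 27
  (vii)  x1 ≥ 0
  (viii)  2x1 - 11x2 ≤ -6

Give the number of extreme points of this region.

5

Of the 28 pairwise boundary intersections, those satisfying every inequality are:
  (6/5, 12/5)
  (0, 5/2)
  (3/2, 33/14)
  (255/91, 96/91)
  (0, 6/11)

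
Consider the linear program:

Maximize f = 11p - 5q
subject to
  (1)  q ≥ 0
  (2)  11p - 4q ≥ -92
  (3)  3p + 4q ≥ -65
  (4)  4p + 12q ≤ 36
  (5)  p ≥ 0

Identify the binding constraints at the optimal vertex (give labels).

(1) and (4)

Corner points and f = 11p - 5q:
  (9, 0) → f = 99
  (0, 0) → f = 0
  (0, 3) → f = -15

The maximum is at (9, 0). Substituting into each constraint, equality holds for (1) and (4); the remaining constraints have slack.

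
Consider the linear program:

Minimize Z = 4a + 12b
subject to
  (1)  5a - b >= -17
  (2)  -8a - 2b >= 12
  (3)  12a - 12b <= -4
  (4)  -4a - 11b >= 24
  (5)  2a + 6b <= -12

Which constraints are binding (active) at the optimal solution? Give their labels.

(1) and (3)

Feasible corners and Z = 4a + 12b:
  (-25/6, -23/6) → Z = -188/3
  (-211/59, -52/59) → Z = -1468/59
  (-83/45, -68/45) → Z = -1148/45

The minimum is at (-25/6, -23/6). Substituting into each constraint, equality holds for (1) and (3); the remaining constraints have slack.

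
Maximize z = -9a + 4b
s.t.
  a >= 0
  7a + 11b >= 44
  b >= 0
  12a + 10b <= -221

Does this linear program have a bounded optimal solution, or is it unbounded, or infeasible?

infeasible

The boundaries a = 0 and 7a + 11b = 44 meet at (0, 4), but that point violates 12a + 10b ≤ -221. Every candidate vertex is excluded by some other constraint, so the feasible region is empty.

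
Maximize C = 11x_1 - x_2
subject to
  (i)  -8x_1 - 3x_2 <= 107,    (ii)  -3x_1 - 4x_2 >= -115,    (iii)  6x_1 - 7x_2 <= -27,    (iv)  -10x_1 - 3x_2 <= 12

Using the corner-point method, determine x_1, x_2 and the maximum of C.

x_1 = 697/45, x_2 = 257/15, maximum C = 6896/45

Corner points and C = 11x_1 - x_2:
  (697/45, 257/15) → C = 6896/45
  (-393/31, 1186/31) → C = -5509/31
  (-15/8, 9/4) → C = -183/8

The binding constraints are -3x_1 - 4x_2 = -115 and 6x_1 - 7x_2 = -27.
Solving simultaneously gives x_1 = 697/45, x_2 = 257/15.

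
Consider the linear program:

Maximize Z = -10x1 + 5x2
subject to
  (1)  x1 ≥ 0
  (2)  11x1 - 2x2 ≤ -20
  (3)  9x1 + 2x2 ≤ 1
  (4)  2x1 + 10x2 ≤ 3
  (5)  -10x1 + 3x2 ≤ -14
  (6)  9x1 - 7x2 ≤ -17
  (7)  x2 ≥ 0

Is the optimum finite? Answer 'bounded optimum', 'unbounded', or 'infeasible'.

The boundaries 9x1 - 7x2 = -17 and x2 = 0 meet at (-17/9, 0), but that point violates x1 ≥ 0. Every candidate vertex is excluded by some other constraint, so the feasible region is empty.

infeasible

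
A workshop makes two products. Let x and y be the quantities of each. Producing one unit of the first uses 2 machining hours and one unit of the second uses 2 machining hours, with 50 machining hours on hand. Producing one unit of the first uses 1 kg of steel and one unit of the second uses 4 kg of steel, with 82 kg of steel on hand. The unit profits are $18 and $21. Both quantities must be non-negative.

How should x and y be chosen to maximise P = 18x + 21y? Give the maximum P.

Vertices and P = 18x + 21y:
  (0, 0) → P = 0
  (0, 41/2) → P = 861/2
  (25, 0) → P = 450
  (6, 19) → P = 507

x = 6, y = 19, maximum P = 507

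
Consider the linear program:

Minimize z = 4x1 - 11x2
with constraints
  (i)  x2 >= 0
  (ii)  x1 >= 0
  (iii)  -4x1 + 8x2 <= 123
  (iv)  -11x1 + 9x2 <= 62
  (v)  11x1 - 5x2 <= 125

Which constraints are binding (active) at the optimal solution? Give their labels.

(iii) and (v)

Feasible corners and z = 4x1 - 11x2:
  (0, 0) → z = 0
  (125/11, 0) → z = 500/11
  (0, 62/9) → z = -682/9
  (47/4, 85/4) → z = -747/4
  (95/4, 109/4) → z = -819/4

The minimum is at (95/4, 109/4). Substituting into each constraint, equality holds for (iii) and (v); the remaining constraints have slack.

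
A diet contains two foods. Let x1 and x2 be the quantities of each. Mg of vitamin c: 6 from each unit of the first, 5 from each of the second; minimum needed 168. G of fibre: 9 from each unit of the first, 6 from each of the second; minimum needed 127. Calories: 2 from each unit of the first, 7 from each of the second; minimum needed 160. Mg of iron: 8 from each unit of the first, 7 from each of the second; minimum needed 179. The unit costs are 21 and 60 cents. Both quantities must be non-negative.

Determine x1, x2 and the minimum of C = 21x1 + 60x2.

Corner points and C = 21x1 + 60x2:
  (0, 168/5) → C = 2016
  (80, 0) → C = 1680
  (47/4, 39/2) → C = 5667/4
The feasible region is unbounded (it extends along (0, 1), (1, 0)), but C strictly increases along every unbounded feasible direction, so there is no improving ray and the minimum is attained at a vertex.

The binding constraints are 6x1 + 5x2 = 168 and 2x1 + 7x2 = 160.
Solving simultaneously gives x1 = 47/4, x2 = 39/2.

x1 = 47/4, x2 = 39/2, minimum C = 5667/4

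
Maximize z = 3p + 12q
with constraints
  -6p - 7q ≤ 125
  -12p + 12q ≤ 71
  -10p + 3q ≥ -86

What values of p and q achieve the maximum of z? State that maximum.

Vertices and z = 3p + 12q:
  (-1997/156, -179/26) → z = -6293/52
  (227/88, -883/44) → z = -20511/88
  (415/28, 871/42) → z = 8213/28

The optimum lies where -12p + 12q = 71 and -10p + 3q = -86.
Solving simultaneously gives p = 415/28, q = 871/42.

p = 415/28, q = 871/42, maximum z = 8213/28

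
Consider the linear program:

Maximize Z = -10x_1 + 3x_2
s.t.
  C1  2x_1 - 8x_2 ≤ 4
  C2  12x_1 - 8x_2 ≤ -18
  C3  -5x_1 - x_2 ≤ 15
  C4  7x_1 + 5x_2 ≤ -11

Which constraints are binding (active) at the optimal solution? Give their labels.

Extreme points and Z = -10x_1 + 3x_2:
  (-11/5, -21/20) → Z = 377/20
  (-58/21, -25/21) → Z = 505/21
  (-89/58, -3/58) → Z = 881/58
  (-32/9, 25/9) → Z = 395/9

The maximum is at (-32/9, 25/9). Substituting into each constraint, equality holds for C3 and C4; the remaining constraints have slack.

C3 and C4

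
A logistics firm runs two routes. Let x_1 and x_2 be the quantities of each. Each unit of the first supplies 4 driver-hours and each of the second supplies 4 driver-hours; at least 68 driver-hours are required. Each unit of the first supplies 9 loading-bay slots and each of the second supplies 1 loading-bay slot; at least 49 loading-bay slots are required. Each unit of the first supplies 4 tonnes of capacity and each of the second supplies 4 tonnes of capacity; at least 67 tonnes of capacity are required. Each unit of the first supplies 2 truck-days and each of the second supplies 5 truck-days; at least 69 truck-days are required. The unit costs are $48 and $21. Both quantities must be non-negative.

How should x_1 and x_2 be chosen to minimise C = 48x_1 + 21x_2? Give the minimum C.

x_1 = 4, x_2 = 13, minimum C = 465

Feasible corners and C = 48x_1 + 21x_2:
  (0, 49) → C = 1029
  (69/2, 0) → C = 1656
  (4, 13) → C = 465
  (16/3, 35/3) → C = 501
The feasible region is unbounded (it extends along (0, 1), (1, 0)), but C strictly increases along every unbounded feasible direction, so there is no improving ray and the minimum is attained at a vertex.

At the optimal vertex, 4x_1 + 4x_2 = 68 and 9x_1 + x_2 = 49.
Solving simultaneously gives x_1 = 4, x_2 = 13.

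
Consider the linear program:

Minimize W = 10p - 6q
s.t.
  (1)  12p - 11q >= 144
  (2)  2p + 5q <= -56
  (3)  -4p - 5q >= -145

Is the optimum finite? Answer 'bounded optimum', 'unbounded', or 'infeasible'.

unbounded

From the feasible point (52/41, -480/41), moving in the direction (-11, -12) keeps every constraint satisfied while W decreases without bound.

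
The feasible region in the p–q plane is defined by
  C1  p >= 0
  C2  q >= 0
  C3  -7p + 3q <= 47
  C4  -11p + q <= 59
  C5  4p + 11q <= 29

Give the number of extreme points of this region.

3

Pairwise boundary intersections that survive every other constraint:
  (0, 0)
  (0, 29/11)
  (29/4, 0)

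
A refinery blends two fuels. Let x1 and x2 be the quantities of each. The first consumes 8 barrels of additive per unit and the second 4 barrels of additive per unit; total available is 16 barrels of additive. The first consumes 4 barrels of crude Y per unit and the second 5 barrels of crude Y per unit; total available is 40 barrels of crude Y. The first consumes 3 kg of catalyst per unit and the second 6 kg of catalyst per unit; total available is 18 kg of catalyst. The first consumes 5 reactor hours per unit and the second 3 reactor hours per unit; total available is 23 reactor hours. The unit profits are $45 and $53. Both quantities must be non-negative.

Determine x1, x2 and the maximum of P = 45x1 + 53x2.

x1 = 2/3, x2 = 8/3, maximum P = 514/3

Vertices and P = 45x1 + 53x2:
  (0, 0) → P = 0
  (0, 3) → P = 159
  (2, 0) → P = 90
  (2/3, 8/3) → P = 514/3

At the optimal vertex, 8x1 + 4x2 = 16 and 3x1 + 6x2 = 18.
Solving simultaneously gives x1 = 2/3, x2 = 8/3.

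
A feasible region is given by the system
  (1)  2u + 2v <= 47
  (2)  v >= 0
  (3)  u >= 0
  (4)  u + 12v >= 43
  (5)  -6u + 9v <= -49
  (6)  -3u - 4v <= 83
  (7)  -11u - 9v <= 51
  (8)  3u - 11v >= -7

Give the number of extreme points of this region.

The feasible vertices (each the meet of two boundaries and inside every other half-plane) are:
  (239/11, 39/22)
  (503/28, 155/28)
  (325/27, 209/81)
  (602/39, 63/13)

4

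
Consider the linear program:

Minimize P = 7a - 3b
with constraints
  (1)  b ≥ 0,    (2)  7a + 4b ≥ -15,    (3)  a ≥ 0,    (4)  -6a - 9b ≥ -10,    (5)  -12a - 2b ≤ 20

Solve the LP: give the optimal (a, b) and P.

a = 0, b = 10/9, minimum P = -10/3

Vertices and P = 7a - 3b:
  (0, 0) → P = 0
  (5/3, 0) → P = 35/3
  (0, 10/9) → P = -10/3

The optimum lies where a = 0 and -6a - 9b = -10.
Solving simultaneously gives a = 0, b = 10/9.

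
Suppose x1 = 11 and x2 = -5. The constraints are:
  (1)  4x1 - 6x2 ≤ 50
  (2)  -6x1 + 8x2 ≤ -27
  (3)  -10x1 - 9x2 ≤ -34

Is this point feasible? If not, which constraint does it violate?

not feasible — violates (1)

Constraint (1): 4x1 - 6x2 = 74, which is not ≤ 50. All other constraints are satisfied.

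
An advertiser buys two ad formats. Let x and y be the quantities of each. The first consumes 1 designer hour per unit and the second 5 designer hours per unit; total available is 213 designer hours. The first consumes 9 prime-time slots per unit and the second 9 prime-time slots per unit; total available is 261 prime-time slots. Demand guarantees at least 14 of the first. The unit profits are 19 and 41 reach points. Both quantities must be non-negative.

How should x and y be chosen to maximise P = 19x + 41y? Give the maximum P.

Corner points and P = 19x + 41y:
  (29, 0) → P = 551
  (14, 0) → P = 266
  (14, 15) → P = 881

At the optimal vertex, 9x + 9y = 261 and x = 14.
Solving simultaneously gives x = 14, y = 15.

x = 14, y = 15, maximum P = 881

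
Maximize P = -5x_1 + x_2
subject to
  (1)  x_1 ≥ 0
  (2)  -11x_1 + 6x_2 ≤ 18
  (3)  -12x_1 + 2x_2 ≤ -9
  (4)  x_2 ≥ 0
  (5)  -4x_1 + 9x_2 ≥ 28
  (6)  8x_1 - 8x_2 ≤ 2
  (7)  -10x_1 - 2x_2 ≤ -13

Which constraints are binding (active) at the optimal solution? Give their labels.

(2) and (3)

Feasible corners and P = -5x_1 + x_2:
  (9/5, 63/10) → P = -27/10
  (137/100, 93/25) → P = -313/100
  (121/20, 29/5) → P = -489/20
The feasible region is unbounded (it extends along (1, 1), (6, 11)), but P strictly decreases along every unbounded feasible direction, so there is no improving ray and the maximum is attained at a vertex.

The maximum is at (9/5, 63/10). Substituting into each constraint, equality holds for (2) and (3); the remaining constraints have slack.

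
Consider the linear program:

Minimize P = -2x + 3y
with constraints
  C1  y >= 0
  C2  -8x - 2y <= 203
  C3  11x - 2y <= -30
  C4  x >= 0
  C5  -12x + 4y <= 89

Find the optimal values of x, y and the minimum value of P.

x = 0, y = 15, minimum P = 45

The binding constraints are 11x - 2y = -30 and x = 0.
Solving simultaneously gives x = 0, y = 15.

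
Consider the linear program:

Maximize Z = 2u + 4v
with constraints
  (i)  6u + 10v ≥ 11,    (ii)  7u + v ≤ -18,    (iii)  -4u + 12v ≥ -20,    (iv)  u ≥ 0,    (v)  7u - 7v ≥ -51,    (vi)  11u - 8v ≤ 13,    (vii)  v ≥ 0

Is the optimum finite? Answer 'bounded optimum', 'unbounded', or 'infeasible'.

infeasible

The boundaries 6u + 10v = 11 and 7u + v = -18 meet at (-191/64, 185/64), but that point violates u ≥ 0. Every candidate vertex is excluded by some other constraint, so the feasible region is empty.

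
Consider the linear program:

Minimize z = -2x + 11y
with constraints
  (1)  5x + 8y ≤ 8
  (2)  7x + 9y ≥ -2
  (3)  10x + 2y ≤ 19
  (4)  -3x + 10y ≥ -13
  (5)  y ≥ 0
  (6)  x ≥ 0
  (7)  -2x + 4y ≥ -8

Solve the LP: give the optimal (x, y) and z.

x = 8/5, y = 0, minimum z = -16/5

Vertices and z = -2x + 11y:
  (8/5, 0) → z = -16/5
  (0, 1) → z = 11
  (0, 0) → z = 0

The optimum lies where 5x + 8y = 8 and y = 0.
Solving simultaneously gives x = 8/5, y = 0.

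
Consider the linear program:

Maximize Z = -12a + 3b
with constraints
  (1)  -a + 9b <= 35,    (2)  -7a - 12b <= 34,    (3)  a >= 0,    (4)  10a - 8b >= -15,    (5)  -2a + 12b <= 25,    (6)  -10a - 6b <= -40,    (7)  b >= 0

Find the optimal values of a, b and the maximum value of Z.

Extreme points and Z = -12a + 3b:
  (65/2, 15/2) → Z = -735/2
  (5/2, 5/2) → Z = -45/2
  (4, 0) → Z = -48
The feasible region is unbounded (it extends along (1, 0), (9, 1)), but Z strictly decreases along every unbounded feasible direction, so there is no improving ray and the maximum is attained at a vertex.

At the optimal vertex, -2a + 12b = 25 and -10a - 6b = -40.
Solving simultaneously gives a = 5/2, b = 5/2.

a = 5/2, b = 5/2, maximum Z = -45/2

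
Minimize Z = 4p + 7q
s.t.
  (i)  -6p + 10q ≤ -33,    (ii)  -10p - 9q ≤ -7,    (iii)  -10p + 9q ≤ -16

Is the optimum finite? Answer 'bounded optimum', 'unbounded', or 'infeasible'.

From the feasible point (367/154, -144/77), moving in the direction (9, -10) keeps every constraint satisfied while Z decreases without bound.

unbounded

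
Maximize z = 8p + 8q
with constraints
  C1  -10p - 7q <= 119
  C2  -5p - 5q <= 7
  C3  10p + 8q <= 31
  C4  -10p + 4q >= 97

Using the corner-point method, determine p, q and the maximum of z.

p = -1169/10, q = 150, maximum z = 1324/5

Vertices and z = 8p + 8q:
  (-182/5, 35) → z = -56/5
  (-1169/10, 150) → z = 1324/5
  (-513/70, 83/14) → z = -56/5
  (-163/30, 32/3) → z = 628/15

The binding constraints are -10p - 7q = 119 and 10p + 8q = 31.
Solving simultaneously gives p = -1169/10, q = 150.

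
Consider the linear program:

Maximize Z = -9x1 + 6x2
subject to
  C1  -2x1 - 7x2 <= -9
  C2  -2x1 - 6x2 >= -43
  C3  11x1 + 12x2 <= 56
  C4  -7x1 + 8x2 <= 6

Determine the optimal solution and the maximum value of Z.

Extreme points and Z = -9x1 + 6x2:
  (284/53, -13/53) → Z = -2634/53
  (6/13, 15/13) → Z = 36/13
  (94/43, 229/86) → Z = -159/43

x1 = 6/13, x2 = 15/13, maximum Z = 36/13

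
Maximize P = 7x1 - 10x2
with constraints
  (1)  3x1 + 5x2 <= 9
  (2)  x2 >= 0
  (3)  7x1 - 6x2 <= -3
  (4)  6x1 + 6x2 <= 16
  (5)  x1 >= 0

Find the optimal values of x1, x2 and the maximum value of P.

Feasible corners and P = 7x1 - 10x2:
  (39/53, 72/53) → P = -447/53
  (0, 9/5) → P = -18
  (0, 1/2) → P = -5

The optimum lies where 7x1 - 6x2 = -3 and x1 = 0.
Solving simultaneously gives x1 = 0, x2 = 1/2.

x1 = 0, x2 = 1/2, maximum P = -5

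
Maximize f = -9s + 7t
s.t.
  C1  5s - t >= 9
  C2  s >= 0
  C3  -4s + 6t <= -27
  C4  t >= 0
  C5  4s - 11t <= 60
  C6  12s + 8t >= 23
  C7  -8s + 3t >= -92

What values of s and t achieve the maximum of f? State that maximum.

s = 27/4, t = 0, maximum f = -243/4

The binding constraints are -4s + 6t = -27 and t = 0.
Solving simultaneously gives s = 27/4, t = 0.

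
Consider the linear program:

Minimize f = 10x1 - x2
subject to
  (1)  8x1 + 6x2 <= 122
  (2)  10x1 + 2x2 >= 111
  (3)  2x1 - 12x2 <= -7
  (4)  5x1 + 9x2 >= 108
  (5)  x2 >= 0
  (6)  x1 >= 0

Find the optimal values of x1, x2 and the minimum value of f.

x1 = 211/22, x2 = 83/11, minimum f = 972/11

Feasible corners and f = 10x1 - x2:
  (211/22, 83/11) → f = 972/11
  (75/7, 127/21) → f = 2123/21
  (783/80, 105/16) → f = 1461/16

The optimum lies where 8x1 + 6x2 = 122 and 10x1 + 2x2 = 111.
Solving simultaneously gives x1 = 211/22, x2 = 83/11.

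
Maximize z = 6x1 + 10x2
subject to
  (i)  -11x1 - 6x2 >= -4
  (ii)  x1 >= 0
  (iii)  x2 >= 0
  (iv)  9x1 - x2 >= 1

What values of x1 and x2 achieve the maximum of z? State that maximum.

Vertices and z = 6x1 + 10x2:
  (4/11, 0) → z = 24/11
  (2/13, 5/13) → z = 62/13
  (1/9, 0) → z = 2/3

At the optimal vertex, -11x1 - 6x2 = -4 and 9x1 - x2 = 1.
Solving simultaneously gives x1 = 2/13, x2 = 5/13.

x1 = 2/13, x2 = 5/13, maximum z = 62/13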